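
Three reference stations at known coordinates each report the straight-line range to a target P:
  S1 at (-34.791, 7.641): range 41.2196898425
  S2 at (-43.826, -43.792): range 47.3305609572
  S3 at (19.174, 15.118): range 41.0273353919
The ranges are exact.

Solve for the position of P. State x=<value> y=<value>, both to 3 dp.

x=-3.437 y=-19.117

eq1: (x + 34.791)² + (y − 7.641)² = 41.2196898425²
eq2: (x + 43.826)² + (y + 43.792)² = 47.3305609572²
eq3: (x − 19.174)² + (y − 15.118)² = 41.0273353919²
eq2−eq3, eq2−eq1 (x²,y² cancel):
  126.000·x + 117.820·y = -2685.321589
  18.070·x + 102.866·y = -2028.539808
det = 126.000·102.866 − 117.820·18.070 = 10832.108600
x = (-2685.321589·102.866 − 117.820·-2028.539808) / 10832.108600 = -3.436610
y = (126.000·-2028.539808 − -2685.321589·18.070) / 10832.108600 = -19.116523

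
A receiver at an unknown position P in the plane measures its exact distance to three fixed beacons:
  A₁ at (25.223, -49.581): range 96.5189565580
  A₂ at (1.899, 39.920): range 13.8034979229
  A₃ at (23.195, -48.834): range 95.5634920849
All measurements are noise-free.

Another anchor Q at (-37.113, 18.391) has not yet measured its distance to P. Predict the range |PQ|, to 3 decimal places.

eq1: (x − 25.223)² + (y + 49.581)² = 96.5189565580²
eq2: (x − 1.899)² + (y − 39.920)² = 13.8034979229²
eq3: (x − 23.195)² + (y + 48.834)² = 95.5634920849²
eq3−eq2, eq3−eq1 (x²,y² cancel):
  -42.592·x + 177.508·y = 7616.289485
  4.056·x − 1.494·y = -11.820247
det = -42.592·-1.494 − 177.508·4.056 = -656.340000
x = (7616.289485·-1.494 − 177.508·-11.820247) / -656.340000 = 14.139848
y = (-42.592·-11.820247 − 7616.289485·4.056) / -656.340000 = 46.299513
|P − Q| = √((14.139848 − -37.113)² + (46.299513 − 18.391)²) = 58.358715

58.359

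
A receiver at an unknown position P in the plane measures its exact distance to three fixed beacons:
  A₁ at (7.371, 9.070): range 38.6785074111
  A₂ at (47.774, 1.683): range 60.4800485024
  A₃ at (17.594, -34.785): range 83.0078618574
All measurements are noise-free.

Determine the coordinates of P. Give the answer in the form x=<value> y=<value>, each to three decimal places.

x=8.563 y=47.730

eq1: (x − 7.371)² + (y − 9.070)² = 38.6785074111²
eq2: (x − 47.774)² + (y − 1.683)² = 60.4800485024²
eq3: (x − 17.594)² + (y + 34.785)² = 83.0078618574²
eq2−eq1, eq2−eq3 (x²,y² cancel):
  -80.806·x + 14.774·y = 13.218307
  -60.360·x − 72.936·y = -3998.111367
det = -80.806·-72.936 − 14.774·-60.360 = 6785.425056
x = (13.218307·-72.936 − 14.774·-3998.111367) / 6785.425056 = 8.563061
y = (-80.806·-3998.111367 − 13.218307·-60.360) / 6785.425056 = 47.730134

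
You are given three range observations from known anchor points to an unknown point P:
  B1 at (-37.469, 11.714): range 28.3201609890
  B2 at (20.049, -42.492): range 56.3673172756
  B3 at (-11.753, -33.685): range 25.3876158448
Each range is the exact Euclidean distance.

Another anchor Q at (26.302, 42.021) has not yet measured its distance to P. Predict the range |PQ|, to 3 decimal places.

80.021

eq1: (x + 37.469)² + (y − 11.714)² = 28.3201609890²
eq2: (x − 20.049)² + (y + 42.492)² = 56.3673172756²
eq3: (x + 11.753)² + (y + 33.685)² = 25.3876158448²
eq1−eq2, eq1−eq3 (x²,y² cancel):
  115.036·x − 108.412·y = -1708.854230
  51.432·x − 90.798·y = -110.831043
det = 115.036·-90.798 − -108.412·51.432 = -4869.192744
x = (-1708.854230·-90.798 − -108.412·-110.831043) / -4869.192744 = -29.398124
y = (115.036·-110.831043 − -1708.854230·51.432) / -4869.192744 = -15.431764
|P − Q| = √((-29.398124 − 26.302)² + (-15.431764 − 42.021)²) = 80.020771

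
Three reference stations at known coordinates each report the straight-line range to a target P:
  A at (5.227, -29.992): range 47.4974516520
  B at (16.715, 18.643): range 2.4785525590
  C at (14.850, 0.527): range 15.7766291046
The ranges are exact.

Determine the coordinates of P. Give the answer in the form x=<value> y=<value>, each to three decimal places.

x=16.037 y=16.259

eq1: (x − 5.227)² + (y + 29.992)² = 47.4974516520²
eq2: (x − 16.715)² + (y − 18.643)² = 2.4785525590²
eq3: (x − 14.850)² + (y − 0.527)² = 15.7766291046²
eq1−eq3, eq1−eq2 (x²,y² cancel):
  19.246·x + 61.038·y = 1301.064524
  22.976·x + 97.270·y = 1949.975772
det = 19.246·97.270 − 61.038·22.976 = 469.649332
x = (1301.064524·97.270 − 61.038·1949.975772) / 469.649332 = 16.037338
y = (19.246·1949.975772 − 1301.064524·22.976) / 469.649332 = 16.258887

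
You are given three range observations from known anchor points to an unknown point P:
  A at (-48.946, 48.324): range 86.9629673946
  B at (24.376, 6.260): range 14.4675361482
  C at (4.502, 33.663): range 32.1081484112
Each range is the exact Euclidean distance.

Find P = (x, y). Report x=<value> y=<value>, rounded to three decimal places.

x=32.615 y=18.152

eq1: (x + 48.946)² + (y − 48.324)² = 86.9629673946²
eq2: (x − 24.376)² + (y − 6.260)² = 14.4675361482²
eq3: (x − 4.502)² + (y − 33.663)² = 32.1081484112²
eq2−eq3, eq2−eq1 (x²,y² cancel):
  -39.748·x + 54.806·y = -301.534995
  -146.644·x + 84.128·y = -3255.705180
det = -39.748·84.128 − 54.806·-146.644 = 4693.051320
x = (-301.534995·84.128 − 54.806·-3255.705180) / 4693.051320 = 32.615165
y = (-39.748·-3255.705180 − -301.534995·-146.644) / 4693.051320 = 18.152257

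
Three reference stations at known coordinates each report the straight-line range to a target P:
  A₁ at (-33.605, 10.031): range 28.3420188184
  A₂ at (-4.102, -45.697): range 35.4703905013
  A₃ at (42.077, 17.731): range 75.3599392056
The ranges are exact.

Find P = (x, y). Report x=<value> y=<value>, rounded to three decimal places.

x=-24.843 y=-16.923

eq1: (x + 33.605)² + (y − 10.031)² = 28.3420188184²
eq2: (x + 4.102)² + (y + 45.697)² = 35.4703905013²
eq3: (x − 42.077)² + (y − 17.731)² = 75.3599392056²
eq2−eq1, eq2−eq3 (x²,y² cancel):
  -59.006·x + 111.456·y = -420.246655
  92.358·x + 126.856·y = -4441.151758
det = -59.006·126.856 − 111.456·92.358 = -17779.118384
x = (-420.246655·126.856 − 111.456·-4441.151758) / -17779.118384 = -24.842750
y = (-59.006·-4441.151758 − -420.246655·92.358) / -17779.118384 = -16.922534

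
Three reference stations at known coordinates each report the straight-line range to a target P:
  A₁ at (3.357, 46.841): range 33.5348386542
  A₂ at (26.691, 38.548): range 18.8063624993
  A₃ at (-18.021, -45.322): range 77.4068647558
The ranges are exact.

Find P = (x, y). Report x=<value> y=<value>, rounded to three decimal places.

x=23.483 y=20.017

eq1: (x − 3.357)² + (y − 46.841)² = 33.5348386542²
eq2: (x − 26.691)² + (y − 38.548)² = 18.8063624993²
eq3: (x + 18.021)² + (y + 45.322)² = 77.4068647558²
eq3−eq1, eq3−eq2 (x²,y² cancel):
  42.756·x + 184.326·y = 4693.745913
  89.424·x + 167.740·y = 5457.661101
det = 42.756·167.740 − 184.326·89.424 = -9311.276784
x = (4693.745913·167.740 − 184.326·5457.661101) / -9311.276784 = 23.483342
y = (42.756·5457.661101 − 4693.745913·89.424) / -9311.276784 = 20.017209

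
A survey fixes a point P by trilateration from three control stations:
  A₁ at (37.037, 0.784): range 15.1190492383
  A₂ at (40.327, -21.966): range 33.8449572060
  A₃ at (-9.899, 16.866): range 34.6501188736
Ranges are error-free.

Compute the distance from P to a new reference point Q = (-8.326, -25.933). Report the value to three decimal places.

eq1: (x − 37.037)² + (y − 0.784)² = 15.1190492383²
eq2: (x − 40.327)² + (y + 21.966)² = 33.8449572060²
eq3: (x + 9.899)² + (y − 16.866)² = 34.6501188736²
eq3−eq1, eq3−eq2 (x²,y² cancel):
  93.872·x − 32.164·y = 1961.946956
  100.452·x − 77.664·y = 1781.469538
det = 93.872·-77.664 − -32.164·100.452 = -4059.536880
x = (1961.946956·-77.664 − -32.164·1781.469538) / -4059.536880 = 23.419780
y = (93.872·1781.469538 − 1961.946956·100.452) / -4059.536880 = 7.353397
|P − Q| = √((23.419780 − -8.326)² + (7.353397 − -25.933)²) = 45.997596

45.998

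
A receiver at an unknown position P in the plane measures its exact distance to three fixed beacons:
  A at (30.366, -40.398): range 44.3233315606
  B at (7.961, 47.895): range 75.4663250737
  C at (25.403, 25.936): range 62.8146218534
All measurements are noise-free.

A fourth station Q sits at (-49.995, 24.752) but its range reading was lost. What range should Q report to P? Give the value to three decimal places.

63.143

eq1: (x − 30.366)² + (y + 40.398)² = 44.3233315606²
eq2: (x − 7.961)² + (y − 47.895)² = 75.4663250737²
eq3: (x − 25.403)² + (y − 25.936)² = 62.8146218534²
eq2−eq1, eq2−eq3 (x²,y² cancel):
  44.810·x − 176.586·y = 3927.392314
  34.884·x − 43.918·y = 710.169461
det = 44.810·-43.918 − -176.586·34.884 = 4192.060444
x = (3927.392314·-43.918 − -176.586·710.169461) / 4192.060444 = -11.230094
y = (44.810·710.169461 − 3927.392314·34.884) / 4192.060444 = -25.090397
|P − Q| = √((-11.230094 − -49.995)² + (-25.090397 − 24.752)²) = 63.142557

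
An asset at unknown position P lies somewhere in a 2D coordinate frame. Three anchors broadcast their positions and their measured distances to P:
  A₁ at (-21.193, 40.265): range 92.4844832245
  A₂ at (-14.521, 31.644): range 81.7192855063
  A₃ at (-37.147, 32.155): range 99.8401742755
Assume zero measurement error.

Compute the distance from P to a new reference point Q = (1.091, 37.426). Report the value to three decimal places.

eq1: (x + 21.193)² + (y − 40.265)² = 92.4844832245²
eq2: (x + 14.521)² + (y − 31.644)² = 81.7192855063²
eq3: (x + 37.147)² + (y − 32.155)² = 99.8401742755²
eq3−eq1, eq3−eq2 (x²,y² cancel):
  31.908·x + 16.220·y = 1071.250602
  45.252·x − 1.022·y = 2088.377319
det = 31.908·-1.022 − 16.220·45.252 = -766.597416
x = (1071.250602·-1.022 − 16.220·2088.377319) / -766.597416 = 45.614944
y = (31.908·2088.377319 − 1071.250602·45.252) / -766.597416 = -23.688720
|P − Q| = √((45.614944 − 1.091)² + (-23.688720 − 37.426)²) = 75.613428

75.613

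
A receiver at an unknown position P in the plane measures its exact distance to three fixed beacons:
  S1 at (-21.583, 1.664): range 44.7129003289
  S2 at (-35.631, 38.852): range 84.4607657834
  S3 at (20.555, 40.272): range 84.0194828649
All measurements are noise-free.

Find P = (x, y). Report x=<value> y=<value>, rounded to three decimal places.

x=-4.870 y=-39.808

eq1: (x + 21.583)² + (y − 1.664)² = 44.7129003289²
eq2: (x + 35.631)² + (y − 38.852)² = 84.4607657834²
eq3: (x − 20.555)² + (y − 40.272)² = 84.0194828649²
eq3−eq2, eq3−eq1 (x²,y² cancel):
  -112.372·x − 2.840·y = 660.356600
  -84.276·x − 77.216·y = 3484.282821
det = -112.372·-77.216 − -2.840·-84.276 = 8437.572512
x = (660.356600·-77.216 − -2.840·3484.282821) / 8437.572512 = -4.870445
y = (-112.372·3484.282821 − 660.356600·-84.276) / 8437.572512 = -39.808086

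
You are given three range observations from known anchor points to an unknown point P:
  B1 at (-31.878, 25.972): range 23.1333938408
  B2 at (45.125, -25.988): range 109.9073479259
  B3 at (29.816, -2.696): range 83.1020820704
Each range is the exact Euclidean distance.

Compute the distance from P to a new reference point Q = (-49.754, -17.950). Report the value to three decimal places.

68.319

eq1: (x + 31.878)² + (y − 25.972)² = 23.1333938408²
eq2: (x − 45.125)² + (y + 25.988)² = 109.9073479259²
eq3: (x − 29.816)² + (y + 2.696)² = 83.1020820704²
eq2−eq1, eq2−eq3 (x²,y² cancel):
  -154.006·x + 103.920·y = 10523.581117
  -30.618·x + 46.584·y = 3358.289587
det = -154.006·46.584 − 103.920·-30.618 = -3992.392944
x = (10523.581117·46.584 − 103.920·3358.289587) / -3992.392944 = -35.376540
y = (-154.006·3358.289587 − 10523.581117·-30.618) / -3992.392944 = 48.839316
|P − Q| = √((-35.376540 − -49.754)² + (48.839316 − -17.950)²) = 68.319280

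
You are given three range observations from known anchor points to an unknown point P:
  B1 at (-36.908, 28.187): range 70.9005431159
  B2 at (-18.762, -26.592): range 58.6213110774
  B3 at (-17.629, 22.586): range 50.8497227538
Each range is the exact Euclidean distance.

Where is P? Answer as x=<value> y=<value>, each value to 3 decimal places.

x=30.275 y=5.530

eq1: (x + 36.908)² + (y − 28.187)² = 70.9005431159²
eq2: (x + 18.762)² + (y + 26.592)² = 58.6213110774²
eq3: (x + 17.629)² + (y − 22.586)² = 50.8497227538²
eq3−eq2, eq3−eq1 (x²,y² cancel):
  -2.266·x − 98.356·y = -612.525737
  -38.558·x + 11.202·y = -1105.394314
det = -2.266·11.202 − -98.356·-38.558 = -3817.794380
x = (-612.525737·11.202 − -98.356·-1105.394314) / -3817.794380 = 30.274987
y = (-2.266·-1105.394314 − -612.525737·-38.558) / -3817.794380 = 5.530142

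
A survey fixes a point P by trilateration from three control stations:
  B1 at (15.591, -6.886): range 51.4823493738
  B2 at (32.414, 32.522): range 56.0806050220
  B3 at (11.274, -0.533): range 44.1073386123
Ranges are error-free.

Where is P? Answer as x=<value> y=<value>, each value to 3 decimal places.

x=-23.370 y=26.766

eq1: (x − 15.591)² + (y + 6.886)² = 51.4823493738²
eq2: (x − 32.414)² + (y − 32.522)² = 56.0806050220²
eq3: (x − 11.274)² + (y + 0.533)² = 44.1073386123²
eq3−eq1, eq3−eq2 (x²,y² cancel):
  8.634·x − 12.706·y = -541.865866
  42.280·x + 66.110·y = 781.383775
det = 8.634·66.110 − -12.706·42.280 = 1108.003420
x = (-541.865866·66.110 − -12.706·781.383775) / 1108.003420 = -23.370406
y = (8.634·781.383775 − -541.865866·42.280) / 1108.003420 = 26.765762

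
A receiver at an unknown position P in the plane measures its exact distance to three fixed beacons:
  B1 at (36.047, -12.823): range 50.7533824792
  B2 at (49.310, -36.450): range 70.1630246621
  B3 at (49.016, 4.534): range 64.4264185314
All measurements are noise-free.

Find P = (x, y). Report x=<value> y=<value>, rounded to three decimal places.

x=-14.371 y=-6.994

eq1: (x − 36.047)² + (y + 12.823)² = 50.7533824792²
eq2: (x − 49.310)² + (y + 36.450)² = 70.1630246621²
eq3: (x − 49.016)² + (y − 4.534)² = 64.4264185314²
eq2−eq1, eq2−eq3 (x²,y² cancel):
  -26.526·x + 47.254·y = 50.681135
  -0.588·x + 81.968·y = -564.866563
det = -26.526·81.968 − 47.254·-0.588 = -2146.497816
x = (50.681135·81.968 − 47.254·-564.866563) / -2146.497816 = -14.370588
y = (-26.526·-564.866563 − 50.681135·-0.588) / -2146.497816 = -6.994394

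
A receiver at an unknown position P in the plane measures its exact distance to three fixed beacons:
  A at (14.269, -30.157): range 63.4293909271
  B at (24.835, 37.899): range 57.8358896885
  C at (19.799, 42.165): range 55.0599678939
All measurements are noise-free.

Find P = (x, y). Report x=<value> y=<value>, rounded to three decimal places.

x=-28.844 y=16.368

eq1: (x − 14.269)² + (y + 30.157)² = 63.4293909271²
eq2: (x − 24.835)² + (y − 37.899)² = 57.8358896885²
eq3: (x − 19.799)² + (y − 42.165)² = 55.0599678939²
eq1−eq2, eq1−eq3 (x²,y² cancel):
  21.132·x + 136.112·y = 1618.359913
  11.060·x + 144.644·y = 2048.526185
det = 21.132·144.644 − 136.112·11.060 = 1551.218288
x = (1618.359913·144.644 − 136.112·2048.526185) / 1551.218288 = -28.843745
y = (21.132·2048.526185 − 1618.359913·11.060) / 1551.218288 = 16.368035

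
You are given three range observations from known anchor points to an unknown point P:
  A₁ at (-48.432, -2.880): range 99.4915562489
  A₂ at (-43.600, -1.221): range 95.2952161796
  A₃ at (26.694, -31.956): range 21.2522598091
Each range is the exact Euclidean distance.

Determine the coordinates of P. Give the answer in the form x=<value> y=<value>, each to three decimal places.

x=47.679 y=-28.595

eq1: (x + 48.432)² + (y + 2.880)² = 99.4915562489²
eq2: (x + 43.600)² + (y + 1.221)² = 95.2952161796²
eq3: (x − 26.694)² + (y + 31.956)² = 21.2522598091²
eq3−eq2, eq3−eq1 (x²,y² cancel):
  -140.588·x + 61.470·y = -8460.824411
  -150.252·x + 58.152·y = -8826.713766
det = -140.588·58.152 − 61.470·-150.252 = 1060.517064
x = (-8460.824411·58.152 − 61.470·-8826.713766) / 1060.517064 = 47.678850
y = (-140.588·-8826.713766 − -8460.824411·-150.252) / 1060.517064 = -28.595254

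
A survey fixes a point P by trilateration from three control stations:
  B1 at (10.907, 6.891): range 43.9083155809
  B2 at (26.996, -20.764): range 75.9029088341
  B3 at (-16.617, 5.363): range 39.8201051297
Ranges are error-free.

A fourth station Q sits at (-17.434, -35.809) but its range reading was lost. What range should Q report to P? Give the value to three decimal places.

eq1: (x − 10.907)² + (y − 6.891)² = 43.9083155809²
eq2: (x − 26.996)² + (y + 20.764)² = 75.9029088341²
eq3: (x + 16.617)² + (y − 5.363)² = 39.8201051297²
eq3−eq1, eq3−eq2 (x²,y² cancel):
  55.048·x + 3.056·y = -480.737333
  87.226·x − 52.254·y = -3320.569543
det = 55.048·-52.254 − 3.056·87.226 = -3143.040848
x = (-480.737333·-52.254 − 3.056·-3320.569543) / -3143.040848 = -11.221015
y = (55.048·-3320.569543 − -480.737333·87.226) / -3143.040848 = 44.815809
|P − Q| = √((-11.221015 − -17.434)² + (44.815809 − -35.809)²) = 80.863842

80.864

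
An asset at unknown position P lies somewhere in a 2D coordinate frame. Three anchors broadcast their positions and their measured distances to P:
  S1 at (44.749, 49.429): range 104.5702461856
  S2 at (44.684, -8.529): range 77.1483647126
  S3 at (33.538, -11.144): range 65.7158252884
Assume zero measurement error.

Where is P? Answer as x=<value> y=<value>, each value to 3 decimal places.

eq1: (x − 44.749)² + (y − 49.429)² = 104.5702461856²
eq2: (x − 44.684)² + (y + 8.529)² = 77.1483647126²
eq3: (x − 33.538)² + (y + 11.144)² = 65.7158252884²
eq3−eq2, eq3−eq1 (x²,y² cancel):
  22.292·x + 5.230·y = -812.882967
  22.422·x + 121.146·y = -3419.653832
det = 22.292·121.146 − 5.230·22.422 = 2583.319572
x = (-812.882967·121.146 − 5.230·-3419.653832) / 2583.319572 = -31.197352
y = (22.292·-3419.653832 − -812.882967·22.422) / 2583.319572 = -22.453459

x=-31.197 y=-22.453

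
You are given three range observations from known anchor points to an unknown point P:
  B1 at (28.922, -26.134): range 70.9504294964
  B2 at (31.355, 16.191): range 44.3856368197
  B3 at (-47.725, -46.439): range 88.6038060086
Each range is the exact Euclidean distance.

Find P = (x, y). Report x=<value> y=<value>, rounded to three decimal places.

x=-9.515 y=33.503

eq1: (x − 28.922)² + (y + 26.134)² = 70.9504294964²
eq2: (x − 31.355)² + (y − 16.191)² = 44.3856368197²
eq3: (x + 47.725)² + (y + 46.439)² = 88.6038060086²
eq2−eq1, eq2−eq3 (x²,y² cancel):
  -4.866·x − 84.650·y = -2789.695156
  -158.160·x − 125.260·y = -2691.577843
det = -4.866·-125.260 − -84.650·-158.160 = -12778.728840
x = (-2789.695156·-125.260 − -84.650·-2691.577843) / -12778.728840 = -9.515434
y = (-4.866·-2691.577843 − -2789.695156·-158.160) / -12778.728840 = 33.502626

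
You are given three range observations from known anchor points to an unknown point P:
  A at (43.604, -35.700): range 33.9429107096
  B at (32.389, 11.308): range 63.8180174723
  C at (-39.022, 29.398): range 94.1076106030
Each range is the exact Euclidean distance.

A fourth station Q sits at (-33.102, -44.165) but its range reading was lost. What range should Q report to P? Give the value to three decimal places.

45.916

eq1: (x − 43.604)² + (y + 35.700)² = 33.9429107096²
eq2: (x − 32.389)² + (y − 11.308)² = 63.8180174723²
eq3: (x + 39.022)² + (y − 29.398)² = 94.1076106030²
eq3−eq1, eq3−eq2 (x²,y² cancel):
  165.252·x − 130.196·y = 8492.961114
  142.822·x − 36.180·y = 3573.462316
det = 165.252·-36.180 − -130.196·142.822 = 12616.035752
x = (8492.961114·-36.180 − -130.196·3573.462316) / 12616.035752 = 12.521775
y = (165.252·3573.462316 − 8492.961114·142.822) / 12616.035752 = -49.338787
|P − Q| = √((12.521775 − -33.102)² + (-49.338787 − -44.165)²) = 45.916195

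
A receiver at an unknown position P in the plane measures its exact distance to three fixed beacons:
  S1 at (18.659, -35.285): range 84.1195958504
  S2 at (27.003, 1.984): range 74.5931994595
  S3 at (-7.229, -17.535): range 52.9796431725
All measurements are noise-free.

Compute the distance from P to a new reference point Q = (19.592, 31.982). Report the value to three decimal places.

eq1: (x − 18.659)² + (y + 35.285)² = 84.1195958504²
eq2: (x − 27.003)² + (y − 1.984)² = 74.5931994595²
eq3: (x + 7.229)² + (y + 17.535)² = 52.9796431725²
eq1−eq3, eq1−eq2 (x²,y² cancel):
  -51.776·x + 35.500·y = 3035.808975
  16.688·x + 74.538·y = 651.869759
det = -51.776·74.538 − 35.500·16.688 = -4451.703488
x = (3035.808975·74.538 − 35.500·651.869759) / -4451.703488 = -45.632364
y = (-51.776·651.869759 − 3035.808975·16.688) / -4451.703488 = 18.961907
|P − Q| = √((-45.632364 − 19.592)² + (18.961907 − 31.982)²) = 66.511205

66.511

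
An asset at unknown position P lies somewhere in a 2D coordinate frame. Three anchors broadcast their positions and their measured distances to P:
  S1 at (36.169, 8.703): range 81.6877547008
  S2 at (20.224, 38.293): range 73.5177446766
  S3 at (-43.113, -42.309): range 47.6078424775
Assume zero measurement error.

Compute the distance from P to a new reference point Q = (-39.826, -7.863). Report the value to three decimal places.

14.259

eq1: (x − 36.169)² + (y − 8.703)² = 81.6877547008²
eq2: (x − 20.224)² + (y − 38.293)² = 73.5177446766²
eq3: (x + 43.113)² + (y + 42.309)² = 47.6078424775²
eq1−eq3, eq1−eq2 (x²,y² cancel):
  -158.564·x − 102.024·y = 6671.226083
  -31.890·x + 59.180·y = 1759.455741
det = -158.564·59.180 − -102.024·-31.890 = -12637.362880
x = (6671.226083·59.180 − -102.024·1759.455741) / -12637.362880 = -45.445389
y = (-158.564·1759.455741 − 6671.226083·-31.890) / -12637.362880 = 5.241674
|P − Q| = √((-45.445389 − -39.826)² + (5.241674 − -7.863)²) = 14.258682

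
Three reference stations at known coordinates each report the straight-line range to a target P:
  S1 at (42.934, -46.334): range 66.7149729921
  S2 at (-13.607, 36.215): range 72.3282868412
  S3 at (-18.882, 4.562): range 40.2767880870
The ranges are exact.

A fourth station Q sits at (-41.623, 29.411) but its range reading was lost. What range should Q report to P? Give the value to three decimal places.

67.571

eq1: (x − 42.934)² + (y + 46.334)² = 66.7149729921²
eq2: (x + 13.607)² + (y − 36.215)² = 72.3282868412²
eq3: (x + 18.882)² + (y − 4.562)² = 40.2767880870²
eq1−eq3, eq1−eq2 (x²,y² cancel):
  -123.632·x + 101.792·y = -784.158181
  -113.082·x + 165.098·y = -3273.984694
det = -123.632·165.098 − 101.792·-113.082 = -8900.552992
x = (-784.158181·165.098 − 101.792·-3273.984694) / -8900.552992 = -22.897735
y = (-123.632·-3273.984694 − -784.158181·-113.082) / -8900.552992 = -35.514097
|P − Q| = √((-22.897735 − -41.623)² + (-35.514097 − 29.411)²) = 67.571471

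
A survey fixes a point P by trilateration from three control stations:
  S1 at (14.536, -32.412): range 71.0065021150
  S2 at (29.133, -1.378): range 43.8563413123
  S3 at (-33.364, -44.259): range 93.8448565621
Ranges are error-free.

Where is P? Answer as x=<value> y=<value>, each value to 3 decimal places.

x=10.882 y=38.500

eq1: (x − 14.536)² + (y + 32.412)² = 71.0065021150²
eq2: (x − 29.133)² + (y + 1.378)² = 43.8563413123²
eq3: (x + 33.364)² + (y + 44.259)² = 93.8448565621²
eq1−eq3, eq1−eq2 (x²,y² cancel):
  -95.800·x − 23.694·y = -1954.751224
  29.194·x + 62.068·y = 2707.342202
det = -95.800·62.068 − -23.694·29.194 = -5254.391764
x = (-1954.751224·62.068 − -23.694·2707.342202) / -5254.391764 = 10.882274
y = (-95.800·2707.342202 − -1954.751224·29.194) / -5254.391764 = 38.500436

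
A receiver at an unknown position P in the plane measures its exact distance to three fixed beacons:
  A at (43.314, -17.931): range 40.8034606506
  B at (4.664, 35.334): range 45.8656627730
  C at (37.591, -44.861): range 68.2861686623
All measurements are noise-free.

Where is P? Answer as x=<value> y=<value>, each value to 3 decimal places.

x=48.702 y=22.515

eq1: (x − 43.314)² + (y + 17.931)² = 40.8034606506²
eq2: (x − 4.664)² + (y − 35.334)² = 45.8656627730²
eq3: (x − 37.591)² + (y + 44.861)² = 68.2861686623²
eq1−eq2, eq1−eq3 (x²,y² cancel):
  -77.300·x + 106.530·y = -1366.115526
  -11.446·x − 53.860·y = -1770.109185
det = -77.300·-53.860 − 106.530·-11.446 = 5382.720380
x = (-1366.115526·-53.860 − 106.530·-1770.109185) / 5382.720380 = 48.701901
y = (-77.300·-1770.109185 − -1366.115526·-11.446) / 5382.720380 = 22.515173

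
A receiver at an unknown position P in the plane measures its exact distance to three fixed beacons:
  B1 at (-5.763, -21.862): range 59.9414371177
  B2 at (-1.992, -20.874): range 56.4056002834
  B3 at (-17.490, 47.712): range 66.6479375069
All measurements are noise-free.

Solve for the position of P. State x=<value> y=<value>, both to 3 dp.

eq1: (x + 5.763)² + (y + 21.862)² = 59.9414371177²
eq2: (x + 1.992)² + (y + 20.874)² = 56.4056002834²
eq3: (x + 17.490)² + (y − 47.712)² = 66.6479375069²
eq2−eq3, eq2−eq1 (x²,y² cancel):
  -30.996·x + 137.172·y = 882.287273
  -7.542·x − 1.976·y = -339.916867
det = -30.996·-1.976 − 137.172·-7.542 = 1095.799320
x = (882.287273·-1.976 − 137.172·-339.916867) / 1095.799320 = 40.959760
y = (-30.996·-339.916867 − 882.287273·-7.542) / 1095.799320 = 15.687429

x=40.960 y=15.687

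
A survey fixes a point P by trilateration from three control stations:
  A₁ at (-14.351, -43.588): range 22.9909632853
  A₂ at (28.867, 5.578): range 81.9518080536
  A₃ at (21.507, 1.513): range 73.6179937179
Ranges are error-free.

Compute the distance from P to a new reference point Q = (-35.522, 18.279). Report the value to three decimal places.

61.045

eq1: (x + 14.351)² + (y + 43.588)² = 22.9909632853²
eq2: (x − 28.867)² + (y − 5.578)² = 81.9518080536²
eq3: (x − 21.507)² + (y − 1.513)² = 73.6179937179²
eq2−eq3, eq2−eq1 (x²,y² cancel):
  -14.720·x − 8.130·y = 896.912289
  -86.436·x − 98.332·y = 7428.961622
det = -14.720·-98.332 − -8.130·-86.436 = 744.722360
x = (896.912289·-98.332 − -8.130·7428.961622) / 744.722360 = -37.326288
y = (-14.720·7428.961622 − 896.912289·-86.436) / 744.722360 = -42.739155
|P − Q| = √((-37.326288 − -35.522)² + (-42.739155 − 18.279)²) = 61.044825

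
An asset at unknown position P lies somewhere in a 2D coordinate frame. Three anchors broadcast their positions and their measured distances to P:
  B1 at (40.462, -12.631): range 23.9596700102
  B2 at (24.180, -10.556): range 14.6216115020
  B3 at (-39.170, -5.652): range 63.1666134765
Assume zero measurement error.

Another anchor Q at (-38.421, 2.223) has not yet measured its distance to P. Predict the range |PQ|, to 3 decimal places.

61.697

eq1: (x − 40.462)² + (y + 12.631)² = 23.9596700102²
eq2: (x − 24.180)² + (y + 10.556)² = 14.6216115020²
eq3: (x + 39.170)² + (y + 5.652)² = 63.1666134765²
eq3−eq1, eq3−eq2 (x²,y² cancel):
  159.264·x − 13.958·y = 3646.436872
  126.700·x − 9.808·y = 2906.097067
det = 159.264·-9.808 − -13.958·126.700 = 206.417288
x = (3646.436872·-9.808 − -13.958·2906.097067) / 206.417288 = 23.249264
y = (159.264·2906.097067 − 3646.436872·126.700) / 206.417288 = 4.035959
|P − Q| = √((23.249264 − -38.421)² + (4.035959 − 2.223)²) = 61.696907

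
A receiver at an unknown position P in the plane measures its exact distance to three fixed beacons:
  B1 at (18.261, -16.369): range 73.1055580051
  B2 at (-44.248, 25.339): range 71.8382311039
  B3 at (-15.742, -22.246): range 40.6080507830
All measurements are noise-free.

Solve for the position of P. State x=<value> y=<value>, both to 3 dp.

x=-48.401 y=-46.379

eq1: (x − 18.261)² + (y + 16.369)² = 73.1055580051²
eq2: (x + 44.248)² + (y − 25.339)² = 71.8382311039²
eq3: (x + 15.742)² + (y + 22.246)² = 40.6080507830²
eq3−eq1, eq3−eq2 (x²,y² cancel):
  68.006·x + 11.754·y = -3836.695621
  -57.012·x + 95.170·y = -1654.462315
det = 68.006·95.170 − 11.754·-57.012 = 7142.250068
x = (-3836.695621·95.170 − 11.754·-1654.462315) / 7142.250068 = -48.400962
y = (68.006·-1654.462315 − -3836.695621·-57.012) / 7142.250068 = -46.379089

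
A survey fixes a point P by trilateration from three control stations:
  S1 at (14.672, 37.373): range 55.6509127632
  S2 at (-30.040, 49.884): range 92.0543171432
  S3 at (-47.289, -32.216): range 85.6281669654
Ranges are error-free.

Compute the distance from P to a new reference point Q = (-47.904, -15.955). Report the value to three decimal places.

84.283

eq1: (x − 14.672)² + (y − 37.373)² = 55.6509127632²
eq2: (x + 30.040)² + (y − 49.884)² = 92.0543171432²
eq3: (x + 47.289)² + (y + 32.216)² = 85.6281669654²
eq2−eq3, eq2−eq1 (x²,y² cancel):
  -34.498·x − 164.200·y = 1025.119448
  89.424·x − 25.022·y = 3598.166870
det = -34.498·-25.022 − -164.200·89.424 = 15546.629756
x = (1025.119448·-25.022 − -164.200·3598.166870) / 15546.629756 = 36.353118
y = (-34.498·3598.166870 − 1025.119448·89.424) / 15546.629756 = -13.880812
|P − Q| = √((36.353118 − -47.904)² + (-13.880812 − -15.955)²) = 84.282644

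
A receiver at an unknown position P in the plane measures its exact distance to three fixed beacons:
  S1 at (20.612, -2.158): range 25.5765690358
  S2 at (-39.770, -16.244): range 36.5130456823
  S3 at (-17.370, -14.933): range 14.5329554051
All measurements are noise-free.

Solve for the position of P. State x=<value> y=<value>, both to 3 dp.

x=-3.880 y=-9.526

eq1: (x − 20.612)² + (y + 2.158)² = 25.5765690358²
eq2: (x + 39.770)² + (y + 16.244)² = 36.5130456823²
eq3: (x + 17.370)² + (y + 14.933)² = 14.5329554051²
eq1−eq2, eq1−eq3 (x²,y² cancel):
  -120.764·x − 28.172·y = 736.967307
  -75.964·x − 25.550·y = 538.153972
det = -120.764·-25.550 − -28.172·-75.964 = 945.462392
x = (736.967307·-25.550 − -28.172·538.153972) / 945.462392 = -3.880261
y = (-120.764·538.153972 − 736.967307·-75.964) / 945.462392 = -9.526177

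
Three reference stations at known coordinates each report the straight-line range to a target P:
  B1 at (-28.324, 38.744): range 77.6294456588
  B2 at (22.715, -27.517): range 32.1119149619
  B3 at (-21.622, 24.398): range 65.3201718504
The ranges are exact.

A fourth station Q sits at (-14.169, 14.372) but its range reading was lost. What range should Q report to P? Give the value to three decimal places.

eq1: (x + 28.324)² + (y − 38.744)² = 77.6294456588²
eq2: (x − 22.715)² + (y + 27.517)² = 32.1119149619²
eq3: (x + 21.622)² + (y − 24.398)² = 65.3201718504²
eq3−eq2, eq3−eq1 (x²,y² cancel):
  88.674·x − 103.830·y = 3445.932994
  -13.404·x + 28.692·y = -519.032759
det = 88.674·28.692 − -103.830·-13.404 = 1152.497088
x = (3445.932994·28.692 − -103.830·-519.032759) / 1152.497088 = 39.027897
y = (88.674·-519.032759 − 3445.932994·-13.404) / 1152.497088 = 0.142799
|P − Q| = √((39.027897 − -14.169)² + (0.142799 − 14.372)²) = 55.067051

55.067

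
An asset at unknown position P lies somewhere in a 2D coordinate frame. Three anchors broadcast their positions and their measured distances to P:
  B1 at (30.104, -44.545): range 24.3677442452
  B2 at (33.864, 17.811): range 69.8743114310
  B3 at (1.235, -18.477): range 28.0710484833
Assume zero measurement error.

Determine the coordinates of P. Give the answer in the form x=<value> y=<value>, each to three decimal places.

x=5.791 y=-46.176

eq1: (x − 30.104)² + (y + 44.545)² = 24.3677442452²
eq2: (x − 33.864)² + (y − 17.811)² = 69.8743114310²
eq3: (x − 1.235)² + (y + 18.477)² = 28.0710484833²
eq1−eq3, eq1−eq2 (x²,y² cancel):
  -57.738·x + 52.136·y = -2741.779890
  7.520·x + 124.712·y = -5715.138062
det = -57.738·124.712 − 52.136·7.520 = -7592.684176
x = (-2741.779890·124.712 − 52.136·-5715.138062) / -7592.684176 = 5.790892
y = (-57.738·-5715.138062 − -2741.779890·7.520) / -7592.684176 = -46.175874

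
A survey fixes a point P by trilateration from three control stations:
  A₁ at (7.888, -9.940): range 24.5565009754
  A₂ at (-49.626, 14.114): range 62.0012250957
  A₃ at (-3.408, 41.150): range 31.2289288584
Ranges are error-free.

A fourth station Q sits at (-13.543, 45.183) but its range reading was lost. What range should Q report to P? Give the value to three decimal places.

40.392

eq1: (x − 7.888)² + (y + 9.940)² = 24.5565009754²
eq2: (x + 49.626)² + (y − 14.114)² = 62.0012250957²
eq3: (x + 3.408)² + (y − 41.150)² = 31.2289288584²
eq2−eq3, eq2−eq1 (x²,y² cancel):
  92.436·x + 54.072·y = 1911.898008
  115.028·x − 48.108·y = 740.209445
det = 92.436·-48.108 − 54.072·115.028 = -10666.705104
x = (1911.898008·-48.108 − 54.072·740.209445) / -10666.705104 = 12.375161
y = (92.436·740.209445 − 1911.898008·115.028) / -10666.705104 = 14.203055
|P − Q| = √((12.375161 − -13.543)² + (14.203055 − 45.183)²) = 40.391930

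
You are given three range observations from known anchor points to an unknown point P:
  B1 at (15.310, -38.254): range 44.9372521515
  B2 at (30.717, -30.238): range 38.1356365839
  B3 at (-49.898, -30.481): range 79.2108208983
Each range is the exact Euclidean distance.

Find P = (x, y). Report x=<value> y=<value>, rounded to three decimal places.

x=20.194 y=6.417

eq1: (x − 15.310)² + (y + 38.254)² = 44.9372521515²
eq2: (x − 30.717)² + (y + 30.238)² = 38.1356365839²
eq3: (x + 49.898)² + (y + 30.481)² = 79.2108208983²
eq3−eq1, eq3−eq2 (x²,y² cancel):
  130.416·x − 15.546·y = 2533.860367
  161.230·x + 0.486·y = 3258.996338
det = 130.416·0.486 − -15.546·161.230 = 2569.863756
x = (2533.860367·0.486 − -15.546·3258.996338) / 2569.863756 = 20.193994
y = (130.416·3258.996338 − 2533.860367·161.230) / 2569.863756 = 6.417056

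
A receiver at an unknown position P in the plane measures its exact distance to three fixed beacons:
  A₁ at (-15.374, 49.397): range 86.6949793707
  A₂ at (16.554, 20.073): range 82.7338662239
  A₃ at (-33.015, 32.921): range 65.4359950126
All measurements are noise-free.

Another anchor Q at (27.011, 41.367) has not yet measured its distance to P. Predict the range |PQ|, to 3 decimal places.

104.559

eq1: (x + 15.374)² + (y − 49.397)² = 86.6949793707²
eq2: (x − 16.554)² + (y − 20.073)² = 82.7338662239²
eq3: (x + 33.015)² + (y − 32.921)² = 65.4359950126²
eq3−eq1, eq3−eq2 (x²,y² cancel):
  35.282·x + 32.952·y = -2731.508986
  99.138·x − 25.696·y = -4059.845398
det = 35.282·-25.696 − 32.952·99.138 = -4173.401648
x = (-2731.508986·-25.696 − 32.952·-4059.845398) / -4173.401648 = -48.873532
y = (35.282·-4059.845398 − -2731.508986·99.138) / -4173.401648 = -30.564245
|P − Q| = √((-48.873532 − 27.011)² + (-30.564245 − 41.367)²) = 104.558913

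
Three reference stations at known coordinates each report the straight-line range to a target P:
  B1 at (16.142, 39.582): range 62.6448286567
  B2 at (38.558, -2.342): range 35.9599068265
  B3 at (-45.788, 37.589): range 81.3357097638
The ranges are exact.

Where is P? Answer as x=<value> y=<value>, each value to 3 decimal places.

x=8.874 y=-22.640

eq1: (x − 16.142)² + (y − 39.582)² = 62.6448286567²
eq2: (x − 38.558)² + (y + 2.342)² = 35.9599068265²
eq3: (x + 45.788)² + (y − 37.589)² = 81.3357097638²
eq3−eq2, eq3−eq1 (x²,y² cancel):
  168.692·x − 79.862·y = 3305.113247
  123.860·x + 3.986·y = 1008.948148
det = 168.692·3.986 − -79.862·123.860 = 10564.113632
x = (3305.113247·3.986 − -79.862·1008.948148) / 10564.113632 = 8.874459
y = (168.692·1008.948148 − 3305.113247·123.860) / 10564.113632 = -22.639840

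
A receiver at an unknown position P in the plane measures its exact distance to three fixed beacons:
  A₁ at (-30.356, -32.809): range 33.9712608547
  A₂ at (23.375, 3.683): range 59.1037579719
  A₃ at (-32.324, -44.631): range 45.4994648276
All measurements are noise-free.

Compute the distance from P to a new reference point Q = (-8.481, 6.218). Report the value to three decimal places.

27.720

eq1: (x + 30.356)² + (y + 32.809)² = 33.9712608547²
eq2: (x − 23.375)² + (y − 3.683)² = 59.1037579719²
eq3: (x + 32.324)² + (y + 44.631)² = 45.4994648276²
eq1−eq3, eq1−eq2 (x²,y² cancel):
  -3.936·x − 23.644·y = 122.695184
  107.462·x + 72.984·y = -3777.169745
det = -3.936·72.984 − -23.644·107.462 = 2253.566504
x = (122.695184·72.984 − -23.644·-3777.169745) / 2253.566504 = -35.655755
y = (-3.936·-3777.169745 − 122.695184·107.462) / 2253.566504 = 0.746315
|P − Q| = √((-35.655755 − -8.481)² + (0.746315 − 6.218)²) = 27.720149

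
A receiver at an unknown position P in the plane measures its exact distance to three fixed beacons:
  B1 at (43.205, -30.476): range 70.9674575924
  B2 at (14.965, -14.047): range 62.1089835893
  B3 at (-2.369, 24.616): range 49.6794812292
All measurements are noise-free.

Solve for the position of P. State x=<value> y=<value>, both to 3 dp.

x=44.711 y=40.475

eq1: (x − 43.205)² + (y + 30.476)² = 70.9674575924²
eq2: (x − 14.965)² + (y + 14.047)² = 62.1089835893²
eq3: (x + 2.369)² + (y − 24.616)² = 49.6794812292²
eq2−eq1, eq2−eq3 (x²,y² cancel):
  56.480·x − 32.858·y = 1195.334972
  -34.668·x + 77.326·y = 1579.765170
det = 56.480·77.326 − -32.858·-34.668 = 3228.251336
x = (1195.334972·77.326 − -32.858·1579.765170) / 3228.251336 = 44.711016
y = (56.480·1579.765170 − 1195.334972·-34.668) / 3228.251336 = 40.475476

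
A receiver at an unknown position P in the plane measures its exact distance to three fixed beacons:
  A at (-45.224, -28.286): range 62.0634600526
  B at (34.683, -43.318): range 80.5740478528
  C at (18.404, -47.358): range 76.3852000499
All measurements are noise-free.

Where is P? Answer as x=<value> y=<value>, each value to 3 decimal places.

x=-10.678 y=23.274

eq1: (x + 45.224)² + (y + 28.286)² = 62.0634600526²
eq2: (x − 34.683)² + (y + 43.318)² = 80.5740478528²
eq3: (x − 18.404)² + (y + 47.358)² = 76.3852000499²
eq2−eq1, eq2−eq3 (x²,y² cancel):
  -159.814·x + 30.064·y = 2406.252473
  -32.558·x − 8.080·y = 159.606168
det = -159.814·-8.080 − 30.064·-32.558 = 2270.120832
x = (2406.252473·-8.080 − 30.064·159.606168) / 2270.120832 = -10.678251
y = (-159.814·159.606168 − 2406.252473·-32.558) / 2270.120832 = 23.274298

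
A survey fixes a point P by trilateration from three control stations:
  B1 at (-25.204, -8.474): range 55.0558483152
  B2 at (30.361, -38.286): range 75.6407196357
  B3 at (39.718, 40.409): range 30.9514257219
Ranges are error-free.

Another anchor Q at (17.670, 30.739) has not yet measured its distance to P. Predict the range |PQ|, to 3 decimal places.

eq1: (x + 25.204)² + (y + 8.474)² = 55.0558483152²
eq2: (x − 30.361)² + (y + 38.286)² = 75.6407196357²
eq3: (x − 39.718)² + (y − 40.409)² = 30.9514257219²
eq3−eq1, eq3−eq2 (x²,y² cancel):
  -129.844·x − 97.766·y = -4576.512192
  -18.714·x − 157.390·y = -5586.326401
det = -129.844·-157.390 − -97.766·-18.714 = 18606.554236
x = (-4576.512192·-157.390 − -97.766·-5586.326401) / 18606.554236 = 9.359308
y = (-129.844·-5586.326401 − -4576.512192·-18.714) / 18606.554236 = 34.380687
|P − Q| = √((9.359308 − 17.670)² + (34.380687 − 30.739)²) = 9.073560

9.074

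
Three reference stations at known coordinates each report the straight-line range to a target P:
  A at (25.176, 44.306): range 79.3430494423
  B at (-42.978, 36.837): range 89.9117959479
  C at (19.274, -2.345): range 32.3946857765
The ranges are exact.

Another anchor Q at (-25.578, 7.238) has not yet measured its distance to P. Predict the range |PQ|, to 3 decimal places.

56.059

eq1: (x − 25.176)² + (y − 44.306)² = 79.3430494423²
eq2: (x + 42.978)² + (y − 36.837)² = 89.9117959479²
eq3: (x − 19.274)² + (y + 2.345)² = 32.3946857765²
eq3−eq1, eq3−eq2 (x²,y² cancel):
  11.804·x + 93.302·y = -3026.037317
  -124.504·x + 78.364·y = -4207.628432
det = 11.804·78.364 − 93.302·-124.504 = 12541.480864
x = (-3026.037317·78.364 − 93.302·-4207.628432) / 12541.480864 = 12.394689
y = (11.804·-4207.628432 − -3026.037317·-124.504) / 12541.480864 = -34.000817
|P − Q| = √((12.394689 − -25.578)² + (-34.000817 − 7.238)²) = 56.058587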